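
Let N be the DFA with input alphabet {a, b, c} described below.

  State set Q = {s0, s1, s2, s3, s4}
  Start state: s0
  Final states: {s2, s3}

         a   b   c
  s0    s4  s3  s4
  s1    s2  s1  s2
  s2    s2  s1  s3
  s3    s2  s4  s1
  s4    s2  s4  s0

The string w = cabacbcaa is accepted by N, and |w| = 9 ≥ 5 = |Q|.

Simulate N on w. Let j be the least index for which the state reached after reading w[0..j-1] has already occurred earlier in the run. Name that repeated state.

s2

State sequence: s0 -c-> s4 -a-> s2 -b-> s1 -a-> s2 -c-> s3 -b-> s4 -c-> s0 -a-> s4 -a-> s2
First repeat at step 4: s2 was already visited.

The earliest repeat is at step j = 4: N is in s2, which it already visited at step i = 2.
With |Q| = 5, pigeonhole forces a state repeat no later than step 5; the substring read between the first and second visits to that state can be pumped.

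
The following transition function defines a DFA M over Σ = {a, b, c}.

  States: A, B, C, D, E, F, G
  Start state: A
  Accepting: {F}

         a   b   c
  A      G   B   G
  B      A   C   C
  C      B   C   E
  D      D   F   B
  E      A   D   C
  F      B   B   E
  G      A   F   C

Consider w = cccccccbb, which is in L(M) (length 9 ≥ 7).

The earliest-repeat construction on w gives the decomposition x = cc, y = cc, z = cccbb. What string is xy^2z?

cccccccccbb

xy^2z = cc·cc·cc·cccbb = cccccccccbb.
Reading y = cc takes M from C back to C, so after x·y·y the machine is still in C, and z then leads to the accepting state F. Hence cccccccccbb ∈ L(M).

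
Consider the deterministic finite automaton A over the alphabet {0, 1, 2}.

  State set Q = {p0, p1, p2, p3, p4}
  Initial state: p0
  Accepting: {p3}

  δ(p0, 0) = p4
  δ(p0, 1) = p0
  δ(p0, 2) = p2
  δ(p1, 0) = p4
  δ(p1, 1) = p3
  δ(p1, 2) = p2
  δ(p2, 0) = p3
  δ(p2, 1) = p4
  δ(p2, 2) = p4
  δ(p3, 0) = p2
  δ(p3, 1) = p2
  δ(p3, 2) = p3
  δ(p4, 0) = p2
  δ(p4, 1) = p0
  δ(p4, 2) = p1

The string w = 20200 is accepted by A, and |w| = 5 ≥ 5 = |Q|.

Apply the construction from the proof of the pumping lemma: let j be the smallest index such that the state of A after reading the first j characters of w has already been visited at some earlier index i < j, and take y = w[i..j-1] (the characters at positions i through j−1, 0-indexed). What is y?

2

Run of A on w = 2 0 2 0 0:
  step 0: p0  (start)
  step 1: p2  (read 2: p0→p2)
  step 2: p3  (read 0: p2→p3)
  step 3: p3  (read 2: p3→p3)   ← first repeat (p3 seen earlier)
  step 4: p2  (read 0: p3→p2)
  step 5: p3  (read 0: p2→p3)

So i = 2, j = 3, giving x = w[0:2] = 20, y = w[2:3] = 2, z = w[3:5] = 00.
Check: |xy| = 3 ≤ 5 and |y| = 1 ≥ 1. Reading y takes A from p3 back to p3, so every xyⁱz is accepted.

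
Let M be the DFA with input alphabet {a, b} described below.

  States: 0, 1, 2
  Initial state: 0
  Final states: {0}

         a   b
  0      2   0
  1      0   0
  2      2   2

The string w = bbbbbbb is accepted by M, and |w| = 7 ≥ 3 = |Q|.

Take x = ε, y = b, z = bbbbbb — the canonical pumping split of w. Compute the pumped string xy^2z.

xy^2z = ε·b·b·bbbbbb = bbbbbbbb.
Reading y = b takes M from 0 back to 0, so after x·y·y the machine is still in 0, and z then leads to the accepting state 0. Hence bbbbbbbb ∈ L(M).

bbbbbbbb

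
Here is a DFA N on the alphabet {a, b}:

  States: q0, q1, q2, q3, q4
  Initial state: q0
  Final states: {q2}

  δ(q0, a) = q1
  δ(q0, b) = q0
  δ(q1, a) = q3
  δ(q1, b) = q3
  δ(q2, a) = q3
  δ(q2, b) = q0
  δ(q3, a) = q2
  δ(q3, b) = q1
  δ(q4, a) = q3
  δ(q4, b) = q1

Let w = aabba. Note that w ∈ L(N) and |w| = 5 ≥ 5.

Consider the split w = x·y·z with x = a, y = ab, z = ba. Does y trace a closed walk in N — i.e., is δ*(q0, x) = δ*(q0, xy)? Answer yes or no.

Run of N on the first 3 characters of w = a a b:
  step 0: q0  (start)
  step 1: q1  (read a: q0→q1)
  step 2: q3  (read a: q1→q3)
  step 3: q1  (read b: q3→q1)

After x (step 1): q1. After xy (step 3): q1.
They match, so y = ab drives N around a cycle from q1 back to itself; pumping y any number of times keeps N in q1 before reading z, and xyⁱz ∈ L(N) for every i ≥ 0.

yes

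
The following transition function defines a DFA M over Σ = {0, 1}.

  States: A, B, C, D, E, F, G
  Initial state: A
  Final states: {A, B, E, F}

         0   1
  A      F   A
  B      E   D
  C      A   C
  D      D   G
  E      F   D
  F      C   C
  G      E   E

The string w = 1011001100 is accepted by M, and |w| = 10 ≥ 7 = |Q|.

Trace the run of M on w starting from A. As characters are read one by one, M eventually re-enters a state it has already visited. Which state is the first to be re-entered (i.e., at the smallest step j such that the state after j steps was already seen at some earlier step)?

Run of M on w = 1 0 1 1 0 0 1 1 0 0:
  step 0: A  (start)
  step 1: A  (read 1: A→A)   ← first repeat (A seen earlier)
  step 2: F  (read 0: A→F)
  step 3: C  (read 1: F→C)
  step 4: C  (read 1: C→C)
  step 5: A  (read 0: C→A)
  step 6: F  (read 0: A→F)
  step 7: C  (read 1: F→C)
  step 8: C  (read 1: C→C)
  step 9: A  (read 0: C→A)
  step 10: F  (read 0: A→F)

The earliest repeat is at step j = 1: M is in A, which it already visited at step i = 0.
Pumping length from the standard proof: p = 7 (the number of states). The repeated state found above gives |xy| = j ≤ 7 and |y| = j − i ≥ 1.

A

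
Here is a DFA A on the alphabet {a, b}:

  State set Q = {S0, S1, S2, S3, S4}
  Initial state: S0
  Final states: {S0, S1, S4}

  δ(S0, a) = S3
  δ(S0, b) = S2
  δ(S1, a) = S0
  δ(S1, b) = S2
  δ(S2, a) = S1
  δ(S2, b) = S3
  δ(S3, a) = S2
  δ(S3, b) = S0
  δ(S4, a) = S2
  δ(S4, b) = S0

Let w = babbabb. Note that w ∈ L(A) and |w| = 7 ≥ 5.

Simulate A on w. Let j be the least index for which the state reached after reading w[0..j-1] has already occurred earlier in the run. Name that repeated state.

S2

State sequence: S0 -b-> S2 -a-> S1 -b-> S2 -b-> S3 -a-> S2 -b-> S3 -b-> S0
First repeat at step 3: S2 was already visited.

The earliest repeat is at step j = 3: A is in S2, which it already visited at step i = 1.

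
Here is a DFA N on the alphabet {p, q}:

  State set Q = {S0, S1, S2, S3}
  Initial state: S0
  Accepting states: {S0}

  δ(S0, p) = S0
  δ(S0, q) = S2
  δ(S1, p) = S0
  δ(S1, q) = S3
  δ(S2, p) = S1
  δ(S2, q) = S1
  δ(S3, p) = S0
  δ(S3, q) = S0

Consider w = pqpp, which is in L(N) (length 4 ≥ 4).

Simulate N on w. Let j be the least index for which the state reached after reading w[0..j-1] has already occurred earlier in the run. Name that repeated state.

State sequence: S0 -p-> S0 -q-> S2 -p-> S1 -p-> S0
First repeat at step 1: S0 was already visited.

The earliest repeat is at step j = 1: N is in S0, which it already visited at step i = 0.

S0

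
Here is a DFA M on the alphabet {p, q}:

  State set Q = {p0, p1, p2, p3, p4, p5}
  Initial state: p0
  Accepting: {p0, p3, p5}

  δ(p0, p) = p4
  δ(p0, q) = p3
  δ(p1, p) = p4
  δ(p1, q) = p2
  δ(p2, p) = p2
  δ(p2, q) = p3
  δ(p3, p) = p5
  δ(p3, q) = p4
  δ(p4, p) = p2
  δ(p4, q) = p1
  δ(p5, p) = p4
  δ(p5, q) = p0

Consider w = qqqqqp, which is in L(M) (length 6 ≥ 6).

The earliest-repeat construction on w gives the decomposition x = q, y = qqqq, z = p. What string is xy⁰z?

xy⁰z = xz = q·p = qp.
Reading y = qqqq takes M from p3 back to p3, so after x the machine is still in p3, and z then leads to the accepting state p5. Hence qp ∈ L(M).

qp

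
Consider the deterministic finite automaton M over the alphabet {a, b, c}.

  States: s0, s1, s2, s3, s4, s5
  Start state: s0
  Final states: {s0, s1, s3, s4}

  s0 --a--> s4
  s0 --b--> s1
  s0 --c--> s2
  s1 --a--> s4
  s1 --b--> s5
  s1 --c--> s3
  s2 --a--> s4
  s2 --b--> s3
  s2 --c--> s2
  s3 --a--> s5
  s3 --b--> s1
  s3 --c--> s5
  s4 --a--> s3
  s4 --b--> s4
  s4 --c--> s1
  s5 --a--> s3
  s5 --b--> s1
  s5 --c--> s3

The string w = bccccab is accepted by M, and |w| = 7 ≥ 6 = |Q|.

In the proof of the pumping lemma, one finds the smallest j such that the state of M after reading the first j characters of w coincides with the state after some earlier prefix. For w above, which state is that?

State sequence: s0 -b-> s1 -c-> s3 -c-> s5 -c-> s3 -c-> s5 -a-> s3 -b-> s1
First repeat at step 4: s3 was already visited.

The earliest repeat is at step j = 4: M is in s3, which it already visited at step i = 2.
With |Q| = 6, pigeonhole forces a state repeat no later than step 6; the substring read between the first and second visits to that state can be pumped.

s3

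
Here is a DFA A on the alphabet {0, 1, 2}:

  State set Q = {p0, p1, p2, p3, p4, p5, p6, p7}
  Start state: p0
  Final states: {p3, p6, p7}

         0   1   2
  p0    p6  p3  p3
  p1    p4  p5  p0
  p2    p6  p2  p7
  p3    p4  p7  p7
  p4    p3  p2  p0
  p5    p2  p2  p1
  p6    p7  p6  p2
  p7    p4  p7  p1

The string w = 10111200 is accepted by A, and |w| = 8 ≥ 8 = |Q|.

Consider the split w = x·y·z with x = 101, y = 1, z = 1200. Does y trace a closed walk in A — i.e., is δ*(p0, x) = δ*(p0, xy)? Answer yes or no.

yes

Run of A on the first 4 characters of w = 1 0 1 1:
  step 0: p0  (start)
  step 1: p3  (read 1: p0→p3)
  step 2: p4  (read 0: p3→p4)
  step 3: p2  (read 1: p4→p2)
  step 4: p2  (read 1: p2→p2)

After x (step 3): p2. After xy (step 4): p2.
They match, so y = 1 drives A around a cycle from p2 back to itself; pumping y any number of times keeps A in p2 before reading z, and xyⁱz ∈ L(A) for every i ≥ 0.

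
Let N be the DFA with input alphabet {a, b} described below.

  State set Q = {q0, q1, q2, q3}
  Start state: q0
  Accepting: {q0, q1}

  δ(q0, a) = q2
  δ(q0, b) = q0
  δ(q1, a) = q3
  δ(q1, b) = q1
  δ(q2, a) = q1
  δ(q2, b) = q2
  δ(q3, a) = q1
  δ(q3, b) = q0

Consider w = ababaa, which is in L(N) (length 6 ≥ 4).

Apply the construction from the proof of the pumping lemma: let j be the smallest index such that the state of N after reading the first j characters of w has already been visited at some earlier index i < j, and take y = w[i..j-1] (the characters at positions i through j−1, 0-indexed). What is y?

Run of N on w = a b a b a a:
  step 0: q0  (start)
  step 1: q2  (read a: q0→q2)
  step 2: q2  (read b: q2→q2)   ← first repeat (q2 seen earlier)
  step 3: q1  (read a: q2→q1)
  step 4: q1  (read b: q1→q1)
  step 5: q3  (read a: q1→q3)
  step 6: q1  (read a: q3→q1)

So i = 1, j = 2, giving x = w[0:1] = a, y = w[1:2] = b, z = w[2:6] = abaa.
Check: |xy| = 2 ≤ 4 and |y| = 1 ≥ 1. Reading y takes N from q2 back to q2, so every xyⁱz is accepted.

b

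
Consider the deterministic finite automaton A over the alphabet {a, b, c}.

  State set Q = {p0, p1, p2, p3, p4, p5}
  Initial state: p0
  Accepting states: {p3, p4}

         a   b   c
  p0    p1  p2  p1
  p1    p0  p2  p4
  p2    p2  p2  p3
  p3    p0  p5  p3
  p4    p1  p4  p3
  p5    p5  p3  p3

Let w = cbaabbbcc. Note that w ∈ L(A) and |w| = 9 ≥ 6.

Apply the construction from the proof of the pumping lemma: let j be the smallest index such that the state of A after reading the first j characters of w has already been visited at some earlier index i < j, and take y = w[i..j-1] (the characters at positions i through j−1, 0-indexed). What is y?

Run of A on w = c b a a b b b c c:
  step 0: p0  (start)
  step 1: p1  (read c: p0→p1)
  step 2: p2  (read b: p1→p2)
  step 3: p2  (read a: p2→p2)   ← first repeat (p2 seen earlier)
  step 4: p2  (read a: p2→p2)
  step 5: p2  (read b: p2→p2)
  step 6: p2  (read b: p2→p2)
  step 7: p2  (read b: p2→p2)
  step 8: p3  (read c: p2→p3)
  step 9: p3  (read c: p3→p3)

So i = 2, j = 3, giving x = w[0:2] = cb, y = w[2:3] = a, z = w[3:9] = abbbcc.
Check: |xy| = 3 ≤ 6 and |y| = 1 ≥ 1. Reading y takes A from p2 back to p2, so every xyⁱz is accepted.

a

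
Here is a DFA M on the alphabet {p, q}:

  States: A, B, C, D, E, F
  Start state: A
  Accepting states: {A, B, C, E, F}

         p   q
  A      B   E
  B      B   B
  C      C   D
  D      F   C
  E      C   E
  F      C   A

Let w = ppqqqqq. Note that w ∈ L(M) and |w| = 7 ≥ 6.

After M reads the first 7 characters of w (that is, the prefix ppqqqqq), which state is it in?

B

Run of M on the first 7 characters of w = p p q q q q q:
  step 0: A  (start)
  step 1: B  (read p: A→B)
  step 2: B  (read p: B→B)
  step 3: B  (read q: B→B)
  step 4: B  (read q: B→B)
  step 5: B  (read q: B→B)
  step 6: B  (read q: B→B)
  step 7: B  (read q: B→B)

After reading 7 characters, M is in state B.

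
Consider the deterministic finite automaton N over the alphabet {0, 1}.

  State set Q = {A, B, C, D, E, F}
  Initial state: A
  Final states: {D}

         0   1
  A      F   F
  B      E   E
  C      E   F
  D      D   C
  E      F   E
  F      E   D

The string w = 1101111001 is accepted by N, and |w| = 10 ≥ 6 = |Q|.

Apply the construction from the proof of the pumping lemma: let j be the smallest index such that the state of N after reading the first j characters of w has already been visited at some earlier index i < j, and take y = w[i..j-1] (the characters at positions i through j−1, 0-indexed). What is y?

Run of N on w = 1 1 0 1 1 1 1 0 0 1:
  step 0: A  (start)
  step 1: F  (read 1: A→F)
  step 2: D  (read 1: F→D)
  step 3: D  (read 0: D→D)   ← first repeat (D seen earlier)
  step 4: C  (read 1: D→C)
  step 5: F  (read 1: C→F)
  step 6: D  (read 1: F→D)
  step 7: C  (read 1: D→C)
  step 8: E  (read 0: C→E)
  step 9: F  (read 0: E→F)
  step 10: D  (read 1: F→D)

So i = 2, j = 3, giving x = w[0:2] = 11, y = w[2:3] = 0, z = w[3:10] = 1111001.
Check: |xy| = 3 ≤ 6 and |y| = 1 ≥ 1. Reading y takes N from D back to D, so every xyⁱz is accepted.
Since N has 6 states, any run of length ≥ 6 visits 6+1 states, so by pigeonhole some state repeats within the first 6 steps — that repeat gives the pumpable loop.

0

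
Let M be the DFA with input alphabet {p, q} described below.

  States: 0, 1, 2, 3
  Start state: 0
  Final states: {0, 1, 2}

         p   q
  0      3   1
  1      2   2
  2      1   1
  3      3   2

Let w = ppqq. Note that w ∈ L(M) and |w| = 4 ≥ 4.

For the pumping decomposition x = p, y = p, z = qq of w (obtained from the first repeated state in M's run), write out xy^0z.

xy⁰z = xz = p·qq = pqq.
Reading y = p takes M from 3 back to 3, so after x the machine is still in 3, and z then leads to the accepting state 1. Hence pqq ∈ L(M).

pqq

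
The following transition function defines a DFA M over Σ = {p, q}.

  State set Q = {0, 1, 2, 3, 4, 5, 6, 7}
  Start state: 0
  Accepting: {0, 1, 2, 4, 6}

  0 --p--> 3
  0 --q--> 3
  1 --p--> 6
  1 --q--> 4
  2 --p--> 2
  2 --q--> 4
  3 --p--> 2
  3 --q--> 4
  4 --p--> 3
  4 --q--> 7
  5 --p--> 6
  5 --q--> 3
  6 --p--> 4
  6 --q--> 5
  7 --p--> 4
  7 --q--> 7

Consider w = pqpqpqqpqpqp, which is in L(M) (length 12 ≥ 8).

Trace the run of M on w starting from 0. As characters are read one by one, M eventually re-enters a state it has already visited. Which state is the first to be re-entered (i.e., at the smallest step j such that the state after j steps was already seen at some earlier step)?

3

State sequence: 0 -p-> 3 -q-> 4 -p-> 3 -q-> 4 -p-> 3 -q-> 4 -q-> 7 -p-> 4 -q-> 7 -p-> 4 -q-> 7 -p-> 4
First repeat at step 3: 3 was already visited.

The earliest repeat is at step j = 3: M is in 3, which it already visited at step i = 1.
With |Q| = 8, pigeonhole forces a state repeat no later than step 8; the substring read between the first and second visits to that state can be pumped.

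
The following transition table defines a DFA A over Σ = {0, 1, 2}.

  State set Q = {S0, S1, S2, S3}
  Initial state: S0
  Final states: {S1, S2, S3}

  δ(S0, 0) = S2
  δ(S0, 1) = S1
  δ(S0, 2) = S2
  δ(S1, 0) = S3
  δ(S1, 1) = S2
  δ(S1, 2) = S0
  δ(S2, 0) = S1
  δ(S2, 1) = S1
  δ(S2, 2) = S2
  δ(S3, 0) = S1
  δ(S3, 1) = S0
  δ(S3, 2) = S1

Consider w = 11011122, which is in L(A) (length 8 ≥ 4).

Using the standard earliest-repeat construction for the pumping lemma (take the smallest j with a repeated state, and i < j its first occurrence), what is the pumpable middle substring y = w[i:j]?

10

State sequence: S0 -1-> S1 -1-> S2 -0-> S1 -1-> S2 -1-> S1 -1-> S2 -2-> S2 -2-> S2
First repeat at step 3: S1 was already visited.

So i = 1, j = 3, giving x = w[0:1] = 1, y = w[1:3] = 10, z = w[3:8] = 11122.
Check: |xy| = 3 ≤ 4 and |y| = 2 ≥ 1. Reading y takes A from S1 back to S1, so every xyⁱz is accepted.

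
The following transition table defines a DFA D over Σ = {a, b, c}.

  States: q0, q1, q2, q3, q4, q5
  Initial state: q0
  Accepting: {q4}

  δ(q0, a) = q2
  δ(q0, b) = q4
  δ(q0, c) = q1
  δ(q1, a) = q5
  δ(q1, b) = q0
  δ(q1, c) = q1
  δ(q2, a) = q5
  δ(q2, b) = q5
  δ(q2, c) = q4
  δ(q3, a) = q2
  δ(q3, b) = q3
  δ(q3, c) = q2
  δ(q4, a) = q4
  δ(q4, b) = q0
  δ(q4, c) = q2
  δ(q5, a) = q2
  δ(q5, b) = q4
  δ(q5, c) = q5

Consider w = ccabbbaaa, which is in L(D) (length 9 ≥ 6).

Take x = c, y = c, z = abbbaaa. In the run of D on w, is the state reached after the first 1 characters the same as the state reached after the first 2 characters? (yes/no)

State sequence: q0 -c-> q1 -c-> q1

After x (step 1): q1. After xy (step 2): q1.
They match, so y = c drives D around a cycle from q1 back to itself; pumping y any number of times keeps D in q1 before reading z, and xyⁱz ∈ L(D) for every i ≥ 0.

yes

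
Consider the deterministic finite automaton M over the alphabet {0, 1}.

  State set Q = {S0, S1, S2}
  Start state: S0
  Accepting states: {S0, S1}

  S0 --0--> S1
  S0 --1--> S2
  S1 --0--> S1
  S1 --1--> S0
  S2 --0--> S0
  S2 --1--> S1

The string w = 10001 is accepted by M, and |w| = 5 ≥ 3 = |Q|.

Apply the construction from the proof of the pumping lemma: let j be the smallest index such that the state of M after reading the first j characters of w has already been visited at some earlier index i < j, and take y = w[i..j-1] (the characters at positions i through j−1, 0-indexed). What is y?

Run of M on w = 1 0 0 0 1:
  step 0: S0  (start)
  step 1: S2  (read 1: S0→S2)
  step 2: S0  (read 0: S2→S0)   ← first repeat (S0 seen earlier)
  step 3: S1  (read 0: S0→S1)
  step 4: S1  (read 0: S1→S1)
  step 5: S0  (read 1: S1→S0)

So i = 0, j = 2, giving x = w[0:0] = ε, y = w[0:2] = 10, z = w[2:5] = 001.
Check: |xy| = 2 ≤ 3 and |y| = 2 ≥ 1. Reading y takes M from S0 back to S0, so every xyⁱz is accepted.

10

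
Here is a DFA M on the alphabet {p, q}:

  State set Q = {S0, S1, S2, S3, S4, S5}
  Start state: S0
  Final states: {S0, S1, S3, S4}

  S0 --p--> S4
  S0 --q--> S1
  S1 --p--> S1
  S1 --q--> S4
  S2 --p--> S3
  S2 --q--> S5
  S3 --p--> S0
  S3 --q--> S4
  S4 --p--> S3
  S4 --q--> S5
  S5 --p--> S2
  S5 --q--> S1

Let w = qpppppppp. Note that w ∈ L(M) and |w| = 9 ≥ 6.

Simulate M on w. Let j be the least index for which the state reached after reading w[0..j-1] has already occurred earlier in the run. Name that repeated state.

S1

State sequence: S0 -q-> S1 -p-> S1 -p-> S1 -p-> S1 -p-> S1 -p-> S1 -p-> S1 -p-> S1 -p-> S1
First repeat at step 2: S1 was already visited.

The earliest repeat is at step j = 2: M is in S1, which it already visited at step i = 1.
Since M has 6 states, any run of length ≥ 6 visits 6+1 states, so by pigeonhole some state repeats within the first 6 steps — that repeat gives the pumpable loop.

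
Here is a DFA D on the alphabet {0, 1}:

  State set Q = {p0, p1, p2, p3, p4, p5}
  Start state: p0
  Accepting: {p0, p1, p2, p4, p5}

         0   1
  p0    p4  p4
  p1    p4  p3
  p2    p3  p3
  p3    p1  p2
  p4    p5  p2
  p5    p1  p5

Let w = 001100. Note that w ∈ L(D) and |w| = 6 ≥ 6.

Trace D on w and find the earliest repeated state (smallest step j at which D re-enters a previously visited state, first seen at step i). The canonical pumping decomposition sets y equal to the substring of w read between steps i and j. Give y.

State sequence: p0 -0-> p4 -0-> p5 -1-> p5 -1-> p5 -0-> p1 -0-> p4
First repeat at step 3: p5 was already visited.

So i = 2, j = 3, giving x = w[0:2] = 00, y = w[2:3] = 1, z = w[3:6] = 100.
Check: |xy| = 3 ≤ 6 and |y| = 1 ≥ 1. Reading y takes D from p5 back to p5, so every xyⁱz is accepted.

1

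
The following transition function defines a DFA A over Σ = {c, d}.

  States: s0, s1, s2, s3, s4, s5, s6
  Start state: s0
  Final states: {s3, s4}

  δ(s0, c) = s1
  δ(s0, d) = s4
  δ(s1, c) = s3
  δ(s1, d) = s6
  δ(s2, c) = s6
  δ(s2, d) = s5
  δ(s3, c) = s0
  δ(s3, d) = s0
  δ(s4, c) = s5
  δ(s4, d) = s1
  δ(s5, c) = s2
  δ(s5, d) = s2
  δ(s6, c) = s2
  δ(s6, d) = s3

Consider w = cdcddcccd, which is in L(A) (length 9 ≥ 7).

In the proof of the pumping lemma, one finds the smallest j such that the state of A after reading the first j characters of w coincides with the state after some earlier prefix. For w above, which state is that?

s2

State sequence: s0 -c-> s1 -d-> s6 -c-> s2 -d-> s5 -d-> s2 -c-> s6 -c-> s2 -c-> s6 -d-> s3
First repeat at step 5: s2 was already visited.

The earliest repeat is at step j = 5: A is in s2, which it already visited at step i = 3.
Since A has 7 states, any run of length ≥ 7 visits 7+1 states, so by pigeonhole some state repeats within the first 7 steps — that repeat gives the pumpable loop.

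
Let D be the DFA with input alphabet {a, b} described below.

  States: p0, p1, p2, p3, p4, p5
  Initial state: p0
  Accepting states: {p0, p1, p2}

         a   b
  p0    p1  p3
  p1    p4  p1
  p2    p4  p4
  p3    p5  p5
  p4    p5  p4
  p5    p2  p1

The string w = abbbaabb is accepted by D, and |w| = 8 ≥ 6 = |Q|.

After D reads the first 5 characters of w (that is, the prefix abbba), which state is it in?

State sequence: p0 -a-> p1 -b-> p1 -b-> p1 -b-> p1 -a-> p4

After reading 5 characters, D is in state p4.
(This kind of state-tracing is the core of the pumping-lemma construction: with 6 states, pigeonhole forces a repeat within the first 6 steps.)

p4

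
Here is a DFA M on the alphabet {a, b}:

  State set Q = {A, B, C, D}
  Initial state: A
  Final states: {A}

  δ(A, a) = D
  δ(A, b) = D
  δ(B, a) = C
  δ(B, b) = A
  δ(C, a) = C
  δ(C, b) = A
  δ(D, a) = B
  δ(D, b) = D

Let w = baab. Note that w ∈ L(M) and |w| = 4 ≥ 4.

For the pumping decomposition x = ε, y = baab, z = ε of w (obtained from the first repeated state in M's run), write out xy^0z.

ε

xy⁰z = xz = ε·ε = ε.
Reading y = baab takes M from A back to A, so after x the machine is still in A, and z then leads to the accepting state A. Hence ε ∈ L(M).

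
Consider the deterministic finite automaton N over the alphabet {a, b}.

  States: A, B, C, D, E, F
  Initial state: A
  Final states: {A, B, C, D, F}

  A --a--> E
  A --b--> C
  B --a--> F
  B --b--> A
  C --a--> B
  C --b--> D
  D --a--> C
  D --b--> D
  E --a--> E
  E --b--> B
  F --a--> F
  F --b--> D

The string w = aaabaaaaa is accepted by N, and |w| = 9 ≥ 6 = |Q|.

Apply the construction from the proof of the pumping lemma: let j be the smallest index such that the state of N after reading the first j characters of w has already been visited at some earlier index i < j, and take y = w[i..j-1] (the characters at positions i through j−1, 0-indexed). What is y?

a

State sequence: A -a-> E -a-> E -a-> E -b-> B -a-> F -a-> F -a-> F -a-> F -a-> F
First repeat at step 2: E was already visited.

So i = 1, j = 2, giving x = w[0:1] = a, y = w[1:2] = a, z = w[2:9] = abaaaaa.
Check: |xy| = 2 ≤ 6 and |y| = 1 ≥ 1. Reading y takes N from E back to E, so every xyⁱz is accepted.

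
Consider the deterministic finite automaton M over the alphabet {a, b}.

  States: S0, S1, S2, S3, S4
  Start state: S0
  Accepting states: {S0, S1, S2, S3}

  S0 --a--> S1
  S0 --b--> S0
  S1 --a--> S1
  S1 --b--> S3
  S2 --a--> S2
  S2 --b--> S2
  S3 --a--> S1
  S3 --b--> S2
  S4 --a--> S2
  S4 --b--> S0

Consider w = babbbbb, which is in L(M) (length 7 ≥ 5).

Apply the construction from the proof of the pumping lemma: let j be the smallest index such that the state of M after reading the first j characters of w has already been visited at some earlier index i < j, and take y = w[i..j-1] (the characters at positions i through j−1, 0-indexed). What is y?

b

State sequence: S0 -b-> S0 -a-> S1 -b-> S3 -b-> S2 -b-> S2 -b-> S2 -b-> S2
First repeat at step 1: S0 was already visited.

So i = 0, j = 1, giving x = w[0:0] = ε, y = w[0:1] = b, z = w[1:7] = abbbbb.
Check: |xy| = 1 ≤ 5 and |y| = 1 ≥ 1. Reading y takes M from S0 back to S0, so every xyⁱz is accepted.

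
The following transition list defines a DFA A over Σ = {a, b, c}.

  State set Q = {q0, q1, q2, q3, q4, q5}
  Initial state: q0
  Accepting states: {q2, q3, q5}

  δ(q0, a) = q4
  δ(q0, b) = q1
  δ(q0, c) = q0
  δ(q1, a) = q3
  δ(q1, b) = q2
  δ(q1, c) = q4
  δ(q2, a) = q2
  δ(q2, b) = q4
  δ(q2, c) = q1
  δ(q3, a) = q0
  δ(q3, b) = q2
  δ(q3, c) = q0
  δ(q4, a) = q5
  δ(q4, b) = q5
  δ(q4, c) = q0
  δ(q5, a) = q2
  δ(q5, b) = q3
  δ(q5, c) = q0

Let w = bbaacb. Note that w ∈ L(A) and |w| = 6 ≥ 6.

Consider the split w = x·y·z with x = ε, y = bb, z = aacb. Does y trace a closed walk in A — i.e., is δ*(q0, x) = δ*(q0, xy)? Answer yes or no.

State sequence: q0 -b-> q1 -b-> q2

After x (step 0): q0. After xy (step 2): q2.
They differ (q0 ≠ q2), so y is not a cycle from the state after x; this split is not the one the pumping-lemma construction produces, and pumping y need not keep the string in L(A).

no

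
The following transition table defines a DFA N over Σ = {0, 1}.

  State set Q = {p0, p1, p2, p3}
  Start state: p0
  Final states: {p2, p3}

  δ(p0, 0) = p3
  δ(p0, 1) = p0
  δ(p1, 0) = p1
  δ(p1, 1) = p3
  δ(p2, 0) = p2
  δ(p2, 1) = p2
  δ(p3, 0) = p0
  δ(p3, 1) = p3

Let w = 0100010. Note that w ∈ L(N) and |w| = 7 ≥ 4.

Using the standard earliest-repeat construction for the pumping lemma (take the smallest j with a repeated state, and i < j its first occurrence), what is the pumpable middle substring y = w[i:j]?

Run of N on w = 0 1 0 0 0 1 0:
  step 0: p0  (start)
  step 1: p3  (read 0: p0→p3)
  step 2: p3  (read 1: p3→p3)   ← first repeat (p3 seen earlier)
  step 3: p0  (read 0: p3→p0)
  step 4: p3  (read 0: p0→p3)
  step 5: p0  (read 0: p3→p0)
  step 6: p0  (read 1: p0→p0)
  step 7: p3  (read 0: p0→p3)

So i = 1, j = 2, giving x = w[0:1] = 0, y = w[1:2] = 1, z = w[2:7] = 00010.
Check: |xy| = 2 ≤ 4 and |y| = 1 ≥ 1. Reading y takes N from p3 back to p3, so every xyⁱz is accepted.

1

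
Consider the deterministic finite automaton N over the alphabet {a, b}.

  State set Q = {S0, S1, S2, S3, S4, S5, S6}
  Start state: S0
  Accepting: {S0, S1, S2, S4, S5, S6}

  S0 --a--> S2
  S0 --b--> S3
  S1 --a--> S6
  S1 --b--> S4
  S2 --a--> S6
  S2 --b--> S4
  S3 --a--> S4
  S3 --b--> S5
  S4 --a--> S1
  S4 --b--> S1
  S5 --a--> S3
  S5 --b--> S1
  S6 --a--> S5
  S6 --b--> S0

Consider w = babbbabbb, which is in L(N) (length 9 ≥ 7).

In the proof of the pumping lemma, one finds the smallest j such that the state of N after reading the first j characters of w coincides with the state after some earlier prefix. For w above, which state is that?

Run of N on w = b a b b b a b b b:
  step 0: S0  (start)
  step 1: S3  (read b: S0→S3)
  step 2: S4  (read a: S3→S4)
  step 3: S1  (read b: S4→S1)
  step 4: S4  (read b: S1→S4)   ← first repeat (S4 seen earlier)
  step 5: S1  (read b: S4→S1)
  step 6: S6  (read a: S1→S6)
  step 7: S0  (read b: S6→S0)
  step 8: S3  (read b: S0→S3)
  step 9: S5  (read b: S3→S5)

The earliest repeat is at step j = 4: N is in S4, which it already visited at step i = 2.
With |Q| = 7, pigeonhole forces a state repeat no later than step 7; the substring read between the first and second visits to that state can be pumped.

S4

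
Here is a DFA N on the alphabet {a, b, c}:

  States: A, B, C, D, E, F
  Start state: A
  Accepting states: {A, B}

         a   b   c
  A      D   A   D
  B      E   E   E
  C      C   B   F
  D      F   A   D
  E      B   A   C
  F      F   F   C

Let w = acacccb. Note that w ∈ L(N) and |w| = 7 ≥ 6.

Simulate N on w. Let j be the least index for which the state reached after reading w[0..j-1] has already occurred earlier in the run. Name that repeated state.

State sequence: A -a-> D -c-> D -a-> F -c-> C -c-> F -c-> C -b-> B
First repeat at step 2: D was already visited.

The earliest repeat is at step j = 2: N is in D, which it already visited at step i = 1.
The DFA has 6 states, so the proof of the pumping lemma guarantees a repeated state among the first 6+1 visited; the segment between the two visits is the pumpable y.

D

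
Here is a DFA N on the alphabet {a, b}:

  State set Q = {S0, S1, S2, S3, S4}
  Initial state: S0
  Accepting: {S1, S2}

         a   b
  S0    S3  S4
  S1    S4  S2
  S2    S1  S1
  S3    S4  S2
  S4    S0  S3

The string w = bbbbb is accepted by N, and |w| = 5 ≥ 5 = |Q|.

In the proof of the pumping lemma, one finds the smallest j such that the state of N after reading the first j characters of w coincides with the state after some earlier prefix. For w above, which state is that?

Run of N on w = b b b b b:
  step 0: S0  (start)
  step 1: S4  (read b: S0→S4)
  step 2: S3  (read b: S4→S3)
  step 3: S2  (read b: S3→S2)
  step 4: S1  (read b: S2→S1)
  step 5: S2  (read b: S1→S2)   ← first repeat (S2 seen earlier)

The earliest repeat is at step j = 5: N is in S2, which it already visited at step i = 3.
Since N has 5 states, any run of length ≥ 5 visits 5+1 states, so by pigeonhole some state repeats within the first 5 steps — that repeat gives the pumpable loop.

S2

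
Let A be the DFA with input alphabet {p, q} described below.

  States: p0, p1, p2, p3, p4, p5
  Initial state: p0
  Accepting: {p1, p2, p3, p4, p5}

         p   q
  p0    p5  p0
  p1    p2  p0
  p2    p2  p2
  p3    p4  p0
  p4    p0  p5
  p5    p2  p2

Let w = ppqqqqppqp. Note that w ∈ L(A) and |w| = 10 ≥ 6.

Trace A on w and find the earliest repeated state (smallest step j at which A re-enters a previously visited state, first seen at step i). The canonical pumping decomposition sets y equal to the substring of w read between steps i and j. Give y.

State sequence: p0 -p-> p5 -p-> p2 -q-> p2 -q-> p2 -q-> p2 -q-> p2 -p-> p2 -p-> p2 -q-> p2 -p-> p2
First repeat at step 3: p2 was already visited.

So i = 2, j = 3, giving x = w[0:2] = pp, y = w[2:3] = q, z = w[3:10] = qqqppqp.
Check: |xy| = 3 ≤ 6 and |y| = 1 ≥ 1. Reading y takes A from p2 back to p2, so every xyⁱz is accepted.
With |Q| = 6, pigeonhole forces a state repeat no later than step 6; the substring read between the first and second visits to that state can be pumped.

q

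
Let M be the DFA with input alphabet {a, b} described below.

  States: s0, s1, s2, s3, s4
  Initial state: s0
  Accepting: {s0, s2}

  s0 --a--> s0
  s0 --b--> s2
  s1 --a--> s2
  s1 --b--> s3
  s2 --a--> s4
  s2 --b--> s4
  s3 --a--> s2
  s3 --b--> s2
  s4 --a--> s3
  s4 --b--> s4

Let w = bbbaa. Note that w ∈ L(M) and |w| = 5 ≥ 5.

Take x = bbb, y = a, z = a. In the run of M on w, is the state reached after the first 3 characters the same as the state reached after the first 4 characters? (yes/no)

Run of M on the first 4 characters of w = b b b a:
  step 0: s0  (start)
  step 1: s2  (read b: s0→s2)
  step 2: s4  (read b: s2→s4)
  step 3: s4  (read b: s4→s4)
  step 4: s3  (read a: s4→s3)

After x (step 3): s4. After xy (step 4): s3.
They differ (s4 ≠ s3), so y is not a cycle from the state after x; this split is not the one the pumping-lemma construction produces, and pumping y need not keep the string in L(M).

no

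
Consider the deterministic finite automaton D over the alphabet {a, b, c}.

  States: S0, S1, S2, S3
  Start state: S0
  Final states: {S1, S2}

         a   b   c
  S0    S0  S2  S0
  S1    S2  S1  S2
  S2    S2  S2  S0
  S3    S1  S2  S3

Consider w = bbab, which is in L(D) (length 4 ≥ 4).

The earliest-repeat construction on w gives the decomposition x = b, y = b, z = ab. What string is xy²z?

xy^2z = b·b·b·ab = bbbab.
Reading y = b takes D from S2 back to S2, so after x·y·y the machine is still in S2, and z then leads to the accepting state S2. Hence bbbab ∈ L(D).

bbbab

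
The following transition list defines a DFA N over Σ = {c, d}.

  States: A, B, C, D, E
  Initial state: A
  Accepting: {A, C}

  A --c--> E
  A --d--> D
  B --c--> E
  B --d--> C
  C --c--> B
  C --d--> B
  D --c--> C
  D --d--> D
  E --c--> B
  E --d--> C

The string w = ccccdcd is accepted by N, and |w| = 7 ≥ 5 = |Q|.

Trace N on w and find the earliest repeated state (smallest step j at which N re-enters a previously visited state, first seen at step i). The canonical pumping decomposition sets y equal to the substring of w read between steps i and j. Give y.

Run of N on w = c c c c d c d:
  step 0: A  (start)
  step 1: E  (read c: A→E)
  step 2: B  (read c: E→B)
  step 3: E  (read c: B→E)   ← first repeat (E seen earlier)
  step 4: B  (read c: E→B)
  step 5: C  (read d: B→C)
  step 6: B  (read c: C→B)
  step 7: C  (read d: B→C)

So i = 1, j = 3, giving x = w[0:1] = c, y = w[1:3] = cc, z = w[3:7] = cdcd.
Check: |xy| = 3 ≤ 5 and |y| = 2 ≥ 1. Reading y takes N from E back to E, so every xyⁱz is accepted.

cc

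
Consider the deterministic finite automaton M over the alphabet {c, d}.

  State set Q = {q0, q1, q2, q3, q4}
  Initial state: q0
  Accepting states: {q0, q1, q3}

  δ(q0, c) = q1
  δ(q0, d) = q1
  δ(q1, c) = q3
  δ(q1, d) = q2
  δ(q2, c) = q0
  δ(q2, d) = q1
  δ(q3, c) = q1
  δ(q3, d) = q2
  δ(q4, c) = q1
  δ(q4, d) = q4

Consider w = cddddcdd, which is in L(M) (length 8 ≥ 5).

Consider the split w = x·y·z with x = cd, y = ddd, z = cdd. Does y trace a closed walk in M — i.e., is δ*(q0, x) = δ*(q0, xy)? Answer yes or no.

no

State sequence: q0 -c-> q1 -d-> q2 -d-> q1 -d-> q2 -d-> q1

After x (step 2): q2. After xy (step 5): q1.
They differ (q2 ≠ q1), so y is not a cycle from the state after x; this split is not the one the pumping-lemma construction produces, and pumping y need not keep the string in L(M).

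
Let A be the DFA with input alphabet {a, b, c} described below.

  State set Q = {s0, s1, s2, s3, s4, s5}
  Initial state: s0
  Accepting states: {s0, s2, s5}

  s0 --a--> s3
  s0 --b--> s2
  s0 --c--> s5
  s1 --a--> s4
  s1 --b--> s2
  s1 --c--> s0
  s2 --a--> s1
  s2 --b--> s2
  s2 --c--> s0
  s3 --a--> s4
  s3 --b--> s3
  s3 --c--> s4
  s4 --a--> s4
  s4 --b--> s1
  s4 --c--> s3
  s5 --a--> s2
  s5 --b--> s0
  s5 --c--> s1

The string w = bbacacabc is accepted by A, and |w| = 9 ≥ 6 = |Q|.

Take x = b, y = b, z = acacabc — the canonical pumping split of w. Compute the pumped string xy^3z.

bbbbacacabc

xy^3z = b·b·b·b·acacabc = bbbbacacabc.
Reading y = b takes A from s2 back to s2, so after x·y·y·y the machine is still in s2, and z then leads to the accepting state s0. Hence bbbbacacabc ∈ L(A).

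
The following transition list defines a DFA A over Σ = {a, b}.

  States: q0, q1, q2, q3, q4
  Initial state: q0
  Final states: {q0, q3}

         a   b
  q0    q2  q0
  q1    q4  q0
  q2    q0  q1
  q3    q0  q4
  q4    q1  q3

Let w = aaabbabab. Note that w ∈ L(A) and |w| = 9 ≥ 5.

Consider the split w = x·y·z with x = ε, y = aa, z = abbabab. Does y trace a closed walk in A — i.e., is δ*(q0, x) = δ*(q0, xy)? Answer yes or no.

State sequence: q0 -a-> q2 -a-> q0

After x (step 0): q0. After xy (step 2): q0.
They match, so y = aa drives A around a cycle from q0 back to itself; pumping y any number of times keeps A in q0 before reading z, and xyⁱz ∈ L(A) for every i ≥ 0.

yes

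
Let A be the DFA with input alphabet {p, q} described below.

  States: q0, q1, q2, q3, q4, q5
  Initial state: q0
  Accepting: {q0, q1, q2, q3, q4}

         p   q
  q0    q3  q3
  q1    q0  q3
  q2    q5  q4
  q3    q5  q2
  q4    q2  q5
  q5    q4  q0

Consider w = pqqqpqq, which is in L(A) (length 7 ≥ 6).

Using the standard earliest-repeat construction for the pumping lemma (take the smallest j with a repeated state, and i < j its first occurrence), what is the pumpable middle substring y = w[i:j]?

State sequence: q0 -p-> q3 -q-> q2 -q-> q4 -q-> q5 -p-> q4 -q-> q5 -q-> q0
First repeat at step 5: q4 was already visited.

So i = 3, j = 5, giving x = w[0:3] = pqq, y = w[3:5] = qp, z = w[5:7] = qq.
Check: |xy| = 5 ≤ 6 and |y| = 2 ≥ 1. Reading y takes A from q4 back to q4, so every xyⁱz is accepted.
Pumping length from the standard proof: p = 6 (the number of states). The repeated state found above gives |xy| = j ≤ 6 and |y| = j − i ≥ 1.

qp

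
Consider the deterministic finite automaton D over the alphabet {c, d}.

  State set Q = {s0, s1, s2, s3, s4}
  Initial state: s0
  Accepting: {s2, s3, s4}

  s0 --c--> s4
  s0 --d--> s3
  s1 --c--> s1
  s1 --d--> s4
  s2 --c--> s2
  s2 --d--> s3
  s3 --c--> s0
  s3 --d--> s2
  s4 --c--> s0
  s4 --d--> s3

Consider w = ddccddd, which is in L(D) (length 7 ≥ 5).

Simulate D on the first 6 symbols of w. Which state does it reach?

Run of D on the first 6 characters of w = d d c c d d:
  step 0: s0  (start)
  step 1: s3  (read d: s0→s3)
  step 2: s2  (read d: s3→s2)
  step 3: s2  (read c: s2→s2)
  step 4: s2  (read c: s2→s2)
  step 5: s3  (read d: s2→s3)
  step 6: s2  (read d: s3→s2)

After reading 6 characters, D is in state s2.

s2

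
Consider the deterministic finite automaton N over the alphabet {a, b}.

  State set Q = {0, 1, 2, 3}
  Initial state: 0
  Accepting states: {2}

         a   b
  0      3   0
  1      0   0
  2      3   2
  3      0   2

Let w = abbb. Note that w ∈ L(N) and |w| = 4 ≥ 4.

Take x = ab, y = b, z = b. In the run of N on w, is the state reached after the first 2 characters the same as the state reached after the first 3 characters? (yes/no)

yes

Run of N on the first 3 characters of w = a b b:
  step 0: 0  (start)
  step 1: 3  (read a: 0→3)
  step 2: 2  (read b: 3→2)
  step 3: 2  (read b: 2→2)

After x (step 2): 2. After xy (step 3): 2.
They match, so y = b drives N around a cycle from 2 back to itself; pumping y any number of times keeps N in 2 before reading z, and xyⁱz ∈ L(N) for every i ≥ 0.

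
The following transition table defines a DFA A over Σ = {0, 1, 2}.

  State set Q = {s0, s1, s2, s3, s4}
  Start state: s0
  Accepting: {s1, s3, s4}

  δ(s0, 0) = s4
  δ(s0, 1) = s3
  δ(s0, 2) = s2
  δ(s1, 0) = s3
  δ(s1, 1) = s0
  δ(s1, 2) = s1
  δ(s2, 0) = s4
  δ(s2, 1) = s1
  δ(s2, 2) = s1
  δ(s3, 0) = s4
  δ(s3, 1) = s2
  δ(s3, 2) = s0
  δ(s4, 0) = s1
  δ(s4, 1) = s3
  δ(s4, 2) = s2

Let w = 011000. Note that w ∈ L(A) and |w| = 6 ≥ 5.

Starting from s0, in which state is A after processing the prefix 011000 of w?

State sequence: s0 -0-> s4 -1-> s3 -1-> s2 -0-> s4 -0-> s1 -0-> s3

After reading 6 characters, A is in state s3.
(This kind of state-tracing is the core of the pumping-lemma construction: with 5 states, pigeonhole forces a repeat within the first 5 steps.)

s3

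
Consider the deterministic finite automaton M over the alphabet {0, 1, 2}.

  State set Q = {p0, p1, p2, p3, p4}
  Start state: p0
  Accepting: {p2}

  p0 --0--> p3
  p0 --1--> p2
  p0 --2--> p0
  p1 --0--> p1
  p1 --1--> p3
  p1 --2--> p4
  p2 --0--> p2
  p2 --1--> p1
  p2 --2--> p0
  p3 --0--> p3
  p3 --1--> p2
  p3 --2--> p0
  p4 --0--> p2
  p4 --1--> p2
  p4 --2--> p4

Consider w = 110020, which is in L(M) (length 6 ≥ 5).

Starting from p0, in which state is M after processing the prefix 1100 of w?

Run of M on the first 4 characters of w = 1 1 0 0:
  step 0: p0  (start)
  step 1: p2  (read 1: p0→p2)
  step 2: p1  (read 1: p2→p1)
  step 3: p1  (read 0: p1→p1)
  step 4: p1  (read 0: p1→p1)

After reading 4 characters, M is in state p1.
(This kind of state-tracing is the core of the pumping-lemma construction: with 5 states, pigeonhole forces a repeat within the first 5 steps.)

p1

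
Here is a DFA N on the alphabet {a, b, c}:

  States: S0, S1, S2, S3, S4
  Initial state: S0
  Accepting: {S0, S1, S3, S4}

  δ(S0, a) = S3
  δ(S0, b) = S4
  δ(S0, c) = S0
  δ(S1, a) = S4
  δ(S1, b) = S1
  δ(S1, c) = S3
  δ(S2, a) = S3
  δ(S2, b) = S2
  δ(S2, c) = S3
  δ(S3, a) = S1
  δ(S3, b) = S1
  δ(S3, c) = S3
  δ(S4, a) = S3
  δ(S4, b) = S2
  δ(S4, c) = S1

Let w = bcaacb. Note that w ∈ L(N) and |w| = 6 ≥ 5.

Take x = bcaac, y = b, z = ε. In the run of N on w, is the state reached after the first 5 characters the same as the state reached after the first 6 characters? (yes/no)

Run of N on the first 6 characters of w = b c a a c b:
  step 0: S0  (start)
  step 1: S4  (read b: S0→S4)
  step 2: S1  (read c: S4→S1)
  step 3: S4  (read a: S1→S4)
  step 4: S3  (read a: S4→S3)
  step 5: S3  (read c: S3→S3)
  step 6: S1  (read b: S3→S1)

After x (step 5): S3. After xy (step 6): S1.
They differ (S3 ≠ S1), so y is not a cycle from the state after x; this split is not the one the pumping-lemma construction produces, and pumping y need not keep the string in L(N).

no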